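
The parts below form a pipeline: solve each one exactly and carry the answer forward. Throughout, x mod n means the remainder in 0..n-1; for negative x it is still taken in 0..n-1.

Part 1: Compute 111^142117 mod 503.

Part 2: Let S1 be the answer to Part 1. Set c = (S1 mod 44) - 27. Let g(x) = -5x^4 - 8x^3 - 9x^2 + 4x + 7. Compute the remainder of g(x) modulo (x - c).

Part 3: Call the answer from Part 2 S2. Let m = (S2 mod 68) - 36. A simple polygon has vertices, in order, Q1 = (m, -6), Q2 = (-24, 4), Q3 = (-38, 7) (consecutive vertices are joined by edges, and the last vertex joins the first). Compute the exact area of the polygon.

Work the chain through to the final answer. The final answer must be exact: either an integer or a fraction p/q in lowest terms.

107/2

Part 1: squarings mod 503: 111^1=111, 111^2=249, 111^4=132, 111^8=322, 111^16=66, 111^32=332, 111^64=67, 111^128=465, 111^256=438, 111^512=201, 111^1024=161, 111^2048=268, 111^4096=398, 111^8192=462, 111^16384=172, 111^32768=410, 111^65536=98, 111^131072=47; 111^142117 = 111^1 * 111^4 * 111^32 * 111^256 * 111^512 * 111^2048 * 111^8192 * 111^131072 = 187 (mod 503); answer 187
Part 2: S1 = 187; c = -16; remainder = value at the root: -5*(-16)^4 - 8*(-16)^3 - 9*(-16)^2 + 4*(-16)^1 + 7 = (-327680) + (32768) + (-2304) + (-64) + (7) = -297273; answer -297273
Part 3: S2 = -297273; m = -13; cross terms: (-13*4 - -24*-6)=-196, (-24*7 - -38*4)=-16, (-38*-6 - -13*7)=319; twice the area = |107| = 107; area = 107/2; answer 107/2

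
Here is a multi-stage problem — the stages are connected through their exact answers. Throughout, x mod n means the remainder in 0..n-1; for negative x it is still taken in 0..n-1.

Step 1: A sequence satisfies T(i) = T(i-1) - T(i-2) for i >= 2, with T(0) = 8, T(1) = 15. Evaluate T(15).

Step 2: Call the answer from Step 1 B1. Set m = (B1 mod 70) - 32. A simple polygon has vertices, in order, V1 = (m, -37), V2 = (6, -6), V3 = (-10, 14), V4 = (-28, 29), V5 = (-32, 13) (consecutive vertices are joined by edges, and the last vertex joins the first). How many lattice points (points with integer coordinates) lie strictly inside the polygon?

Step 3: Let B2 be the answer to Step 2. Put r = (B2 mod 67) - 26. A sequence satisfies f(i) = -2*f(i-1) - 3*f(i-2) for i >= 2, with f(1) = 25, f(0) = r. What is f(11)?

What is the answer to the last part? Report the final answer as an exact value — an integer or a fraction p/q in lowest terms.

Step 1: T(2) = 1*(15) - 1*(8) = 7; iterating: T(2)=7, T(3)=-8, T(4)=-15, T(5)=-7, T(6)=8, T(7)=15, T(8)=7, T(9)=-8, T(10)=-15, T(11)=-7, T(12)=8, T(13)=15, T(14)=7, T(15)=-8; answer -8
Step 2: B1 = -8; m = 30; cross terms: (30*-6 - 6*-37)=42, (6*14 - -10*-6)=24, (-10*29 - -28*14)=102, (-28*13 - -32*29)=564, (-32*-37 - 30*13)=794; twice the area = |1526| = 1526; area = 763; boundary points = 1 + 4 + 3 + 4 + 2 = 14; strictly interior points = area - boundary/2 + 1 = 757; answer 757
Step 3: B2 = 757; r = -6; f(2) = -2*(25) - 3*(-6) = -32; iterating: f(2)=-32, f(3)=-11, f(4)=118, f(5)=-203, f(6)=52, f(7)=505, f(8)=-1166, f(9)=817, f(10)=1864, f(11)=-6179; answer -6179

-6179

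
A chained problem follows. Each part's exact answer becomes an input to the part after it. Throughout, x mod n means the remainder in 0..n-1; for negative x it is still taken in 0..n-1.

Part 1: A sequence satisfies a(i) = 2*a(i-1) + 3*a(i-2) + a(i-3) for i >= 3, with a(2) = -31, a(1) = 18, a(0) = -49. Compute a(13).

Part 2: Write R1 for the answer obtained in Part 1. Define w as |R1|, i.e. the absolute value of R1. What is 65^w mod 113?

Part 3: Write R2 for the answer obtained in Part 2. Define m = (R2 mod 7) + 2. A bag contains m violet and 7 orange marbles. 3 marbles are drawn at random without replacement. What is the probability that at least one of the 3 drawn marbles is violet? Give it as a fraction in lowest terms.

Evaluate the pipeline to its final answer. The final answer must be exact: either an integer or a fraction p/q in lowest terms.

17/24

Part 1: a(3) = 2*(-31) + 3*(18) + 1*(-49) = -57; iterating: a(3)=-57, a(4)=-189, a(5)=-580, a(6)=-1784, a(7)=-5497, a(8)=-16926, a(9)=-52127, a(10)=-160529, a(11)=-494365, a(12)=-1522444, a(13)=-4688512; answer -4688512
Part 2: R1 = -4688512; w = 4688512; squarings mod 113: 65^1=65, 65^2=44, 65^4=15, 65^8=112, 65^16=1, 65^32=1, 65^64=1, 65^128=1, 65^256=1, 65^512=1, 65^1024=1, 65^2048=1, 65^4096=1, 65^8192=1, 65^16384=1, 65^32768=1, 65^65536=1, 65^131072=1, 65^262144=1, 65^524288=1, 65^1048576=1, 65^2097152=1, 65^4194304=1; 65^4688512 = 65^128 * 65^512 * 65^2048 * 65^32768 * 65^65536 * 65^131072 * 65^262144 * 65^4194304 = 1 (mod 113); answer 1
Part 3: R2 = 1; m = 3; total draws C(10,3) = 120; complement C(7,3) = 35; favorable 120 - 35 = 85; P = 17/24; answer 17/24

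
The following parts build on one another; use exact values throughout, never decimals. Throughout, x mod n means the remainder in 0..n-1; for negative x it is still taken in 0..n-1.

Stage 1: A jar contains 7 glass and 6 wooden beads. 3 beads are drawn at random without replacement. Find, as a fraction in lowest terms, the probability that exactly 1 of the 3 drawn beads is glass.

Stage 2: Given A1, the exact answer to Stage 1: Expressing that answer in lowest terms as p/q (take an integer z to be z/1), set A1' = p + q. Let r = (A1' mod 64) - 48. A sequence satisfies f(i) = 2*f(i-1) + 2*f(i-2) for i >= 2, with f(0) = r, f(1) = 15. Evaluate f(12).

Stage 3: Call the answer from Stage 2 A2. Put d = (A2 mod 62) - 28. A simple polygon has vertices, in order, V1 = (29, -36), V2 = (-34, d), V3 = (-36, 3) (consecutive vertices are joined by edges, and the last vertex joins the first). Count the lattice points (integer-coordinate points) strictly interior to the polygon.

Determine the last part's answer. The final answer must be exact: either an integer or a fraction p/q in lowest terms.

Stage 1: total draws C(13,3) = 286; favorable C(7,1)*C(6,2) = 105; P = 105/286; answer 105/286
Stage 2: A1 = 105/286; threaded value p + q = 391; r = -41; f(2) = 2*(15) + 2*(-41) = -52; iterating: f(2)=-52, f(3)=-74, f(4)=-252, f(5)=-652, f(6)=-1808, f(7)=-4920, f(8)=-13456, f(9)=-36752, f(10)=-100416, f(11)=-274336, f(12)=-749504; answer -749504
Stage 3: A2 = -749504; d = -14; cross terms: (29*-14 - -34*-36)=-1630, (-34*3 - -36*-14)=-606, (-36*-36 - 29*3)=1209; twice the area = |-1027| = 1027; area = 1027/2; boundary points = 1 + 1 + 13 = 15; strictly interior points = area - boundary/2 + 1 = 507; answer 507

507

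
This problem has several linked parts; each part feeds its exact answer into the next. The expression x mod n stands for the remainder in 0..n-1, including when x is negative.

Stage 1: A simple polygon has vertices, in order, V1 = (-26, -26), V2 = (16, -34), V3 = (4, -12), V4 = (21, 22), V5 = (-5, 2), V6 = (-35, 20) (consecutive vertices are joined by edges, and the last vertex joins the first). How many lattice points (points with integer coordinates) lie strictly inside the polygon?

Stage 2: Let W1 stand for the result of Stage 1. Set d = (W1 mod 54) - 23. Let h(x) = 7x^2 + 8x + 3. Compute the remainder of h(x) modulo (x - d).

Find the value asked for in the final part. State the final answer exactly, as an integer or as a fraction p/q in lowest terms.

Stage 1: cross terms: (-26*-34 - 16*-26)=1300, (16*-12 - 4*-34)=-56, (4*22 - 21*-12)=340, (21*2 - -5*22)=152, (-5*20 - -35*2)=-30, (-35*-26 - -26*20)=1430; twice the area = |3136| = 3136; area = 1568; boundary points = 2 + 2 + 17 + 2 + 6 + 1 = 30; strictly interior points = area - boundary/2 + 1 = 1554; answer 1554
Stage 2: W1 = 1554; d = 19; remainder = value at the root: 7*(19)^2 + 8*(19)^1 + 3 = (2527) + (152) + (3) = 2682; answer 2682

2682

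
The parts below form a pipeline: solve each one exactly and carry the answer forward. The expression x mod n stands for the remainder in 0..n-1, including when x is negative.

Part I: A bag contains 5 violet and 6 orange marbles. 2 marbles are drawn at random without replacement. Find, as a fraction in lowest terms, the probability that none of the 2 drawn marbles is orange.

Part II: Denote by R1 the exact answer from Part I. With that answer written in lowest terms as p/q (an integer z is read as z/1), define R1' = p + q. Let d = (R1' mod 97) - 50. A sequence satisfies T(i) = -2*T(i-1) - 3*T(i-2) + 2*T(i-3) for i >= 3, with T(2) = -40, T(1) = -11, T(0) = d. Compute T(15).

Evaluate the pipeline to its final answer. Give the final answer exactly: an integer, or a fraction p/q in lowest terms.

260359

Part I: total draws C(11,2) = 55; favorable C(5,2) = 10; P = 2/11; answer 2/11
Part II: R1 = 2/11; threaded value p + q = 13; d = -37; T(3) = -2*(-40) - 3*(-11) + 2*(-37) = 39; iterating: T(3)=39, T(4)=20, T(5)=-237, T(6)=492, T(7)=-233, T(8)=-1484, T(9)=4651, T(10)=-5316, T(11)=-6289, T(12)=37828, T(13)=-67421, T(14)=8780, T(15)=260359; answer 260359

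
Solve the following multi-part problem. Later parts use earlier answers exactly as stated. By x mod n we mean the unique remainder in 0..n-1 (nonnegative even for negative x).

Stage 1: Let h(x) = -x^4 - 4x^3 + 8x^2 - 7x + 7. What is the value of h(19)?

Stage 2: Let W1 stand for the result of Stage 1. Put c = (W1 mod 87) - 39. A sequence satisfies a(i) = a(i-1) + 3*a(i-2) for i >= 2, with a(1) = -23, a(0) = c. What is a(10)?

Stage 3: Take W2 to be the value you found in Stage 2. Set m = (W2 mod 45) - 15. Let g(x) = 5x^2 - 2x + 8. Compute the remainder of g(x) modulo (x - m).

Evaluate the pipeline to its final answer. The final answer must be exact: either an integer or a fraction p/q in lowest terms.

Stage 1: -1*(19)^4 - 4*(19)^3 + 8*(19)^2 - 7*(19)^1 + 7 = (-130321) + (-27436) + (2888) + (-133) + (7) = -154995; answer -154995
Stage 2: W1 = -154995; c = 0; a(2) = 1*(-23) + 3*(0) = -23; iterating: a(2)=-23, a(3)=-92, a(4)=-161, a(5)=-437, a(6)=-920, a(7)=-2231, a(8)=-4991, a(9)=-11684, a(10)=-26657; answer -26657
Stage 3: W2 = -26657; m = 13; remainder = value at the root: 5*(13)^2 - 2*(13)^1 + 8 = (845) + (-26) + (8) = 827; answer 827

827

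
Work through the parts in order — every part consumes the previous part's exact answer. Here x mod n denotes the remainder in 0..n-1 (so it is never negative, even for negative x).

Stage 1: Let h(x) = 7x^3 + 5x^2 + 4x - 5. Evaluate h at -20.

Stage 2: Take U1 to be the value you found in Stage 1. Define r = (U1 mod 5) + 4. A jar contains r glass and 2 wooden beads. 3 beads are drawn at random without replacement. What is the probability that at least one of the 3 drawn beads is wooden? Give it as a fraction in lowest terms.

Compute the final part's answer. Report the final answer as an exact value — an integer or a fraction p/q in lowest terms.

4/5

Stage 1: 7*(-20)^3 + 5*(-20)^2 + 4*(-20)^1 - 5 = (-56000) + (2000) + (-80) + (-5) = -54085; answer -54085
Stage 2: U1 = -54085; r = 4; total draws C(6,3) = 20; complement C(4,3) = 4; favorable 20 - 4 = 16; P = 4/5; answer 4/5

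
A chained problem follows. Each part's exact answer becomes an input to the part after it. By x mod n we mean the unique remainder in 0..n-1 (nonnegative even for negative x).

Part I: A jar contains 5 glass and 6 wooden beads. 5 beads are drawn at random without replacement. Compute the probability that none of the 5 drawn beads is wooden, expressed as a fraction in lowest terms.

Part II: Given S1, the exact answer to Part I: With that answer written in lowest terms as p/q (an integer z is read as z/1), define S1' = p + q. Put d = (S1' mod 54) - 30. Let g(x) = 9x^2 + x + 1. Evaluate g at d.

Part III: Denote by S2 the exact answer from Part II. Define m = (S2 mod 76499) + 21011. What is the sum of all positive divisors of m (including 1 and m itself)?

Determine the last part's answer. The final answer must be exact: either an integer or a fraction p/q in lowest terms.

32976

Part I: total draws C(11,5) = 462; favorable C(5,5) = 1; P = 1/462; answer 1/462
Part II: S1 = 1/462; threaded value p + q = 463; d = 1; 9*(1)^2 + 1*(1)^1 + 1 = (9) + (1) + (1) = 11; answer 11
Part III: S2 = 11; m = 21022; 21022 = 2 * 23 * 457; sigma = (1 + 2) * (1 + 23) * (1 + 457) = 3 * 24 * 458 = 32976; answer 32976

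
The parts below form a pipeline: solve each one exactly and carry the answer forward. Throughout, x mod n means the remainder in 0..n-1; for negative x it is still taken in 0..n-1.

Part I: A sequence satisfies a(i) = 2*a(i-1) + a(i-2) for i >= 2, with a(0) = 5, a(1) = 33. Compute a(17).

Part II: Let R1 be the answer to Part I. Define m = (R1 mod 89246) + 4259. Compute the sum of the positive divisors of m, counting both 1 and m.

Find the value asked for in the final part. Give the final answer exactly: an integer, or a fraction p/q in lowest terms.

154980

Part I: a(2) = 2*(33) + 1*(5) = 71; iterating: a(2)=71, a(3)=175, a(4)=421, a(5)=1017, a(6)=2455, a(7)=5927, a(8)=14309, a(9)=34545, a(10)=83399, a(11)=201343, a(12)=486085, a(13)=1173513, a(14)=2833111, a(15)=6839735, a(16)=16512581, a(17)=39864897; answer 39864897
Part II: R1 = 39864897; m = 65440; 65440 = 2^5 * 5 * 409; sigma = (1 + 2 + 4 + 8 + 16 + 32) * (1 + 5) * (1 + 409) = 63 * 6 * 410 = 154980; answer 154980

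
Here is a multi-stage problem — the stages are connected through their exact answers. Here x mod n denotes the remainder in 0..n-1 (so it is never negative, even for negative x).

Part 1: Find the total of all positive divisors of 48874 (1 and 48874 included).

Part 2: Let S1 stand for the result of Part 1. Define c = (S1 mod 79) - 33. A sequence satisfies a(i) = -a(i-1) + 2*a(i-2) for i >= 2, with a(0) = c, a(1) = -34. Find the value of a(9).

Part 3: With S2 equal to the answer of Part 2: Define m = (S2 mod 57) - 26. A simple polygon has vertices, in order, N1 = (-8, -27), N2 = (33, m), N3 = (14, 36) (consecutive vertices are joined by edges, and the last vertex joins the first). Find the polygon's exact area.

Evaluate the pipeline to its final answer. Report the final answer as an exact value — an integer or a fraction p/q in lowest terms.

1791/2

Part 1: 48874 = 2 * 7 * 3491; sigma = (1 + 2) * (1 + 7) * (1 + 3491) = 3 * 8 * 3492 = 83808; answer 83808
Part 2: S1 = 83808; c = 35; a(2) = -1*(-34) + 2*(35) = 104; iterating: a(2)=104, a(3)=-172, a(4)=380, a(5)=-724, a(6)=1484, a(7)=-2932, a(8)=5900, a(9)=-11764; answer -11764
Part 3: S2 = -11764; m = 9; cross terms: (-8*9 - 33*-27)=819, (33*36 - 14*9)=1062, (14*-27 - -8*36)=-90; twice the area = |1791| = 1791; area = 1791/2; answer 1791/2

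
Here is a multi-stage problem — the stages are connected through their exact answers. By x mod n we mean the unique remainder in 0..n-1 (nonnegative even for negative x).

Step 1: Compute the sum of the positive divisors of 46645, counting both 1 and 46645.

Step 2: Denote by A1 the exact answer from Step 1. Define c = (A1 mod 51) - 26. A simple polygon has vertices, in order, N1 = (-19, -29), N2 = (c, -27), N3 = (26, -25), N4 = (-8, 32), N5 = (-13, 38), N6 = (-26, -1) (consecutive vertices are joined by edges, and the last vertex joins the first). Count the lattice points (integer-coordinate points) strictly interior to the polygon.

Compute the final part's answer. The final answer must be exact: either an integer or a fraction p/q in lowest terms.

1850

Step 1: 46645 = 5 * 19 * 491; sigma = (1 + 5) * (1 + 19) * (1 + 491) = 6 * 20 * 492 = 59040; answer 59040
Step 2: A1 = 59040; c = 7; cross terms: (-19*-27 - 7*-29)=716, (7*-25 - 26*-27)=527, (26*32 - -8*-25)=632, (-8*38 - -13*32)=112, (-13*-1 - -26*38)=1001, (-26*-29 - -19*-1)=735; twice the area = |3723| = 3723; area = 3723/2; boundary points = 2 + 1 + 1 + 1 + 13 + 7 = 25; strictly interior points = area - boundary/2 + 1 = 1850; answer 1850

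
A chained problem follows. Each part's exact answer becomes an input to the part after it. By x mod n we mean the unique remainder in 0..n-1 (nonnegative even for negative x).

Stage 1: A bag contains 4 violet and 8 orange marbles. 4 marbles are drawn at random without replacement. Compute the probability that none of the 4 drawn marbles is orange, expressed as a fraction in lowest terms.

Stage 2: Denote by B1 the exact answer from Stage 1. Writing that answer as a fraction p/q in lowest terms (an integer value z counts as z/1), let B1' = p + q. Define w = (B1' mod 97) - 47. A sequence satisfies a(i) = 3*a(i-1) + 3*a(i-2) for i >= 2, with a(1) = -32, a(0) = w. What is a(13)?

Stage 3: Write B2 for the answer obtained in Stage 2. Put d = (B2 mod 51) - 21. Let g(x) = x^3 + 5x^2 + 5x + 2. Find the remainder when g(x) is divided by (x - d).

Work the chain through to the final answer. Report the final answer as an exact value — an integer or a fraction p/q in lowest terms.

Stage 1: total draws C(12,4) = 495; favorable C(4,4) = 1; P = 1/495; answer 1/495
Stage 2: B1 = 1/495; threaded value p + q = 496; w = -36; a(2) = 3*(-32) + 3*(-36) = -204; iterating: a(2)=-204, a(3)=-708, a(4)=-2736, a(5)=-10332, a(6)=-39204, a(7)=-148608, a(8)=-563436, a(9)=-2136132, a(10)=-8098704, a(11)=-30704508, a(12)=-116409636, a(13)=-441342432; answer -441342432
Stage 3: B2 = -441342432; d = 21; remainder = value at the root: 1*(21)^3 + 5*(21)^2 + 5*(21)^1 + 2 = (9261) + (2205) + (105) + (2) = 11573; answer 11573

11573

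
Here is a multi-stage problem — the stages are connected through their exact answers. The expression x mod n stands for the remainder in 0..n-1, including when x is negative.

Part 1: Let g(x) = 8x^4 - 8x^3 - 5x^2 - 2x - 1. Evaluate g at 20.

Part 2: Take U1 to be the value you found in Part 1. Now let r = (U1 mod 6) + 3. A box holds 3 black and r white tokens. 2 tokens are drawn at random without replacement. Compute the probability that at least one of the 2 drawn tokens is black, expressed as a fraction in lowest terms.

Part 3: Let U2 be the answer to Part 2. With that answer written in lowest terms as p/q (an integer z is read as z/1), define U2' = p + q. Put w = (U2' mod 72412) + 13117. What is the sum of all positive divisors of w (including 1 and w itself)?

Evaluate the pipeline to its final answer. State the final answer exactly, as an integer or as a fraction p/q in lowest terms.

25482

Part 1: 8*(20)^4 - 8*(20)^3 - 5*(20)^2 - 2*(20)^1 - 1 = (1280000) + (-64000) + (-2000) + (-40) + (-1) = 1213959; answer 1213959
Part 2: U1 = 1213959; r = 6; total draws C(9,2) = 36; complement C(6,2) = 15; favorable 36 - 15 = 21; P = 7/12; answer 7/12
Part 3: U2 = 7/12; threaded value p + q = 19; w = 13136; 13136 = 2^4 * 821; sigma = (1 + 2 + 4 + 8 + 16) * (1 + 821) = 31 * 822 = 25482; answer 25482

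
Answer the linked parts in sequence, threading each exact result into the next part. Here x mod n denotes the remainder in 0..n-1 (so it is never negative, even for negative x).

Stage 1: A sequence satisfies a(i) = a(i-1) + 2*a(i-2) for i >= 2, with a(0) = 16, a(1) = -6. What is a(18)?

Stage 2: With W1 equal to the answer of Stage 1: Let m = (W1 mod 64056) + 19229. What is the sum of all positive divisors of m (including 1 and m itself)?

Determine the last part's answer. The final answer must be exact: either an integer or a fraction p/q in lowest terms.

87152

Stage 1: a(2) = 1*(-6) + 2*(16) = 26; iterating: a(2)=26, a(3)=14, a(4)=66, a(5)=94, a(6)=226, a(7)=414, a(8)=866, a(9)=1694, a(10)=3426, a(11)=6814, a(12)=13666, a(13)=27294, a(14)=54626, a(15)=109214, a(16)=218466, a(17)=436894, a(18)=873826; answer 873826
Stage 2: W1 = 873826; m = 60327; 60327 = 3^2 * 6703; sigma = (1 + 3 + 9) * (1 + 6703) = 13 * 6704 = 87152; answer 87152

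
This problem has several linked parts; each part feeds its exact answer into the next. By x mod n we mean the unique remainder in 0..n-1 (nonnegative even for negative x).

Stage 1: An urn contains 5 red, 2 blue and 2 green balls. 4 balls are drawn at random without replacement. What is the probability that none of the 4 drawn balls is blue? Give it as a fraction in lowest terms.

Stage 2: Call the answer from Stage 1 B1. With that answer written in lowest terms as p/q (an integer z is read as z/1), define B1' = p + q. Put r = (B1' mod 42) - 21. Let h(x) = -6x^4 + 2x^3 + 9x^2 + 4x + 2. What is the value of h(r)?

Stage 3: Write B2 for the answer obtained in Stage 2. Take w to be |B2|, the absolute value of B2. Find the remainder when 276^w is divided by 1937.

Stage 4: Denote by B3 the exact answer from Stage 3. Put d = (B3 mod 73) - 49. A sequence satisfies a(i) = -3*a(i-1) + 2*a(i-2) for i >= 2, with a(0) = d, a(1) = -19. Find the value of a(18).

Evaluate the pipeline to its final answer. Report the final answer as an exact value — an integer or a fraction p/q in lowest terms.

14861498943

Stage 1: total draws C(9,4) = 126; favorable C(7,4) = 35; P = 5/18; answer 5/18
Stage 2: B1 = 5/18; threaded value p + q = 23; r = 2; -6*(2)^4 + 2*(2)^3 + 9*(2)^2 + 4*(2)^1 + 2 = (-96) + (16) + (36) + (8) + (2) = -34; answer -34
Stage 3: B2 = -34; w = 34; squarings mod 1937: 276^1=276, 276^2=633, 276^4=1667, 276^8=1231, 276^16=627, 276^32=1855; 276^34 = 276^2 * 276^32 = 393 (mod 1937); answer 393
Stage 4: B3 = 393; d = -21; a(2) = -3*(-19) + 2*(-21) = 15; iterating: a(2)=15, a(3)=-83, a(4)=279, a(5)=-1003, a(6)=3567, a(7)=-12707, a(8)=45255, a(9)=-161179, a(10)=574047, a(11)=-2044499, a(12)=7281591, a(13)=-25933771, a(14)=92364495, a(15)=-328961027, a(16)=1171612071, a(17)=-4172758267, a(18)=14861498943; answer 14861498943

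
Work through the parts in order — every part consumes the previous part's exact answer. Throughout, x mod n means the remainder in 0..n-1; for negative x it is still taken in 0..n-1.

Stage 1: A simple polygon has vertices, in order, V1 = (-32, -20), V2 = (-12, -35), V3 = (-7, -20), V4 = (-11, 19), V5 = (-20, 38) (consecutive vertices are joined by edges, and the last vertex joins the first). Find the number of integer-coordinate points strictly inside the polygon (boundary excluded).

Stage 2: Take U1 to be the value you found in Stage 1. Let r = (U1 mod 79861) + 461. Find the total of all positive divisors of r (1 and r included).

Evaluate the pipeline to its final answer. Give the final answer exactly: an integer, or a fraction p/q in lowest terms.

2112

Stage 1: cross terms: (-32*-35 - -12*-20)=880, (-12*-20 - -7*-35)=-5, (-7*19 - -11*-20)=-353, (-11*38 - -20*19)=-38, (-20*-20 - -32*38)=1616; twice the area = |2100| = 2100; area = 1050; boundary points = 5 + 5 + 1 + 1 + 2 = 14; strictly interior points = area - boundary/2 + 1 = 1044; answer 1044
Stage 2: U1 = 1044; r = 1505; 1505 = 5 * 7 * 43; sigma = (1 + 5) * (1 + 7) * (1 + 43) = 6 * 8 * 44 = 2112; answer 2112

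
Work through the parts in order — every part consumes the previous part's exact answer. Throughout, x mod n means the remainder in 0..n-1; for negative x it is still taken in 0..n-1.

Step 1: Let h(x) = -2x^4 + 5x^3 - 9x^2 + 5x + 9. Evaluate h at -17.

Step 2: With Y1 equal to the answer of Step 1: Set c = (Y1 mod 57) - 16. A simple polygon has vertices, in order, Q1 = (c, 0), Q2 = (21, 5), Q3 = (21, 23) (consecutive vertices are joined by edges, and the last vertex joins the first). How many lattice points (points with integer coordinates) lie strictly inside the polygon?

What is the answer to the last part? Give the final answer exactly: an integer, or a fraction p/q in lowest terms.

63

Step 1: -2*(-17)^4 + 5*(-17)^3 - 9*(-17)^2 + 5*(-17)^1 + 9 = (-167042) + (-24565) + (-2601) + (-85) + (9) = -194284; answer -194284
Step 2: Y1 = -194284; c = 13; cross terms: (13*5 - 21*0)=65, (21*23 - 21*5)=378, (21*0 - 13*23)=-299; twice the area = |144| = 144; area = 72; boundary points = 1 + 18 + 1 = 20; strictly interior points = area - boundary/2 + 1 = 63; answer 63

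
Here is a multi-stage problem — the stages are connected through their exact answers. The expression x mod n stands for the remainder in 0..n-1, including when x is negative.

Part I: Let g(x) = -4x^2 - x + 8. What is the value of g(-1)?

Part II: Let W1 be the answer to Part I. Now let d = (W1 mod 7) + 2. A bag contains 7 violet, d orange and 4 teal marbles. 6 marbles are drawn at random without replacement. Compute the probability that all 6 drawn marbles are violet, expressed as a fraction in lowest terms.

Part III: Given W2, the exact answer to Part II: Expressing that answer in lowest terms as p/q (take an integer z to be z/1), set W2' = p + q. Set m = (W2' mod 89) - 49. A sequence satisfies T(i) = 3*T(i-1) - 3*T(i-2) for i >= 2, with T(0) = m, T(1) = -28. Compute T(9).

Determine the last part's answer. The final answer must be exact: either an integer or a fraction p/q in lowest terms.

10125

Part I: -4*(-1)^2 - 1*(-1)^1 + 8 = (-4) + (1) + (8) = 5; answer 5
Part II: W1 = 5; d = 7; total draws C(18,6) = 18564; favorable C(7,6) = 7; P = 1/2652; answer 1/2652
Part III: W2 = 1/2652; threaded value p + q = 2653; m = 23; T(2) = 3*(-28) - 3*(23) = -153; iterating: T(2)=-153, T(3)=-375, T(4)=-666, T(5)=-873, T(6)=-621, T(7)=756, T(8)=4131, T(9)=10125; answer 10125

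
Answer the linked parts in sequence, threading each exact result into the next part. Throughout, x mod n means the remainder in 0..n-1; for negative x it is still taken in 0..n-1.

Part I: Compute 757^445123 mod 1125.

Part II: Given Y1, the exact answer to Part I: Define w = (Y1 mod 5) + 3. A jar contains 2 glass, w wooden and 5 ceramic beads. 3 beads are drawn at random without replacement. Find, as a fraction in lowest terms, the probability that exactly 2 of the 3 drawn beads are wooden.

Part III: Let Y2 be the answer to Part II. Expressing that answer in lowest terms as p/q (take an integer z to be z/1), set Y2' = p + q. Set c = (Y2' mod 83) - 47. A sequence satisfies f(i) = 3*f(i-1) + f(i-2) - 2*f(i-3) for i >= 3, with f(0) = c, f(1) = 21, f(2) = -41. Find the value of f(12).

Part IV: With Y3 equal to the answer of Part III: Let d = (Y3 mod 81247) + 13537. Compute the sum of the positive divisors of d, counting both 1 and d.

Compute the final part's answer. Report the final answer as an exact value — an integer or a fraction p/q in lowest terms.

Part I: squarings mod 1125: 757^1=757, 757^2=424, 757^4=901, 757^8=676, 757^16=226, 757^32=451, 757^64=901, 757^128=676, 757^256=226, 757^512=451, 757^1024=901, 757^2048=676, 757^4096=226, 757^8192=451, 757^16384=901, 757^32768=676, 757^65536=226, 757^131072=451, 757^262144=901; 757^445123 = 757^1 * 757^2 * 757^64 * 757^128 * 757^512 * 757^2048 * 757^16384 * 757^32768 * 757^131072 * 757^262144 = 343 (mod 1125); answer 343
Part II: Y1 = 343; w = 6; total draws C(13,3) = 286; favorable C(6,2)*C(7,1) = 105; P = 105/286; answer 105/286
Part III: Y2 = 105/286; threaded value p + q = 391; c = 12; f(3) = 3*(-41) + 1*(21) - 2*(12) = -126; iterating: f(3)=-126, f(4)=-461, f(5)=-1427, f(6)=-4490, f(7)=-13975, f(8)=-43561, f(9)=-135678, f(10)=-422645, f(11)=-1316491, f(12)=-4100762; answer -4100762
Part IV: Y3 = -4100762; d = 56372; 56372 = 2^2 * 17 * 829; sigma = (1 + 2 + 4) * (1 + 17) * (1 + 829) = 7 * 18 * 830 = 104580; answer 104580

104580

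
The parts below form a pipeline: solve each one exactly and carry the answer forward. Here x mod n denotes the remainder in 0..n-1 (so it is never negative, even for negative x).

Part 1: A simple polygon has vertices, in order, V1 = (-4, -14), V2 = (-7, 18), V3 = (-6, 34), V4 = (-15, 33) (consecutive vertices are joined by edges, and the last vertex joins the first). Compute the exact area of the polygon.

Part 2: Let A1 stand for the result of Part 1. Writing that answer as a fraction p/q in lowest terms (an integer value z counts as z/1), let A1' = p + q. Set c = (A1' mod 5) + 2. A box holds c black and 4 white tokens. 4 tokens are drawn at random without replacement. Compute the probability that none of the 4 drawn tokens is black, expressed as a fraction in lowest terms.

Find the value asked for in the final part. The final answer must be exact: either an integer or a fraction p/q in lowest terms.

Part 1: cross terms: (-4*18 - -7*-14)=-170, (-7*34 - -6*18)=-130, (-6*33 - -15*34)=312, (-15*-14 - -4*33)=342; twice the area = |354| = 354; area = 177; answer 177
Part 2: A1 = 177; threaded value p + q = 178; c = 5; total draws C(9,4) = 126; favorable C(4,4) = 1; P = 1/126; answer 1/126

1/126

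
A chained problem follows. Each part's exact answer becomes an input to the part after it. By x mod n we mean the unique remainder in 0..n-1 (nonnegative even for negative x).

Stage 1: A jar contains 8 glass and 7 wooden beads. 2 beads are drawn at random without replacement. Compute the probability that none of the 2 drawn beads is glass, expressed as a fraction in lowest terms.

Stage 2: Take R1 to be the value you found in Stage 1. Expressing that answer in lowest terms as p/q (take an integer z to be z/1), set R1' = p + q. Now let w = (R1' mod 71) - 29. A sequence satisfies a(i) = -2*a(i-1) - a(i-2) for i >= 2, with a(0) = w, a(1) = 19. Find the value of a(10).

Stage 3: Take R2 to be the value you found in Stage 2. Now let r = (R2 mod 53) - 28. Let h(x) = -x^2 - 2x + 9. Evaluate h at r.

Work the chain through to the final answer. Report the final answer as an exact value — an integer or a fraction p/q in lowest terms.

-90

Stage 1: total draws C(15,2) = 105; favorable C(7,2) = 21; P = 1/5; answer 1/5
Stage 2: R1 = 1/5; threaded value p + q = 6; w = -23; a(2) = -2*(19) - 1*(-23) = -15; iterating: a(2)=-15, a(3)=11, a(4)=-7, a(5)=3, a(6)=1, a(7)=-5, a(8)=9, a(9)=-13, a(10)=17; answer 17
Stage 3: R2 = 17; r = -11; -1*(-11)^2 - 2*(-11)^1 + 9 = (-121) + (22) + (9) = -90; answer -90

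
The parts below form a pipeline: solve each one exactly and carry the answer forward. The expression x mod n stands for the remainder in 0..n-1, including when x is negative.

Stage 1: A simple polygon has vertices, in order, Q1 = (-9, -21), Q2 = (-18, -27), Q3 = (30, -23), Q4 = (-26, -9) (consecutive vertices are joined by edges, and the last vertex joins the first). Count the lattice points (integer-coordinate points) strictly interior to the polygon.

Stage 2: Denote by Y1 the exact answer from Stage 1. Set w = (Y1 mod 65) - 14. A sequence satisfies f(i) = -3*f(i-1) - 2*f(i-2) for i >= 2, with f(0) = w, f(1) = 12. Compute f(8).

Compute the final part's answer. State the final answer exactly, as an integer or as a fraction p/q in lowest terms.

-1536

Stage 1: cross terms: (-9*-27 - -18*-21)=-135, (-18*-23 - 30*-27)=1224, (30*-9 - -26*-23)=-868, (-26*-21 - -9*-9)=465; twice the area = |686| = 686; area = 343; boundary points = 3 + 4 + 14 + 1 = 22; strictly interior points = area - boundary/2 + 1 = 333; answer 333
Stage 2: Y1 = 333; w = -6; f(2) = -3*(12) - 2*(-6) = -24; iterating: f(2)=-24, f(3)=48, f(4)=-96, f(5)=192, f(6)=-384, f(7)=768, f(8)=-1536; answer -1536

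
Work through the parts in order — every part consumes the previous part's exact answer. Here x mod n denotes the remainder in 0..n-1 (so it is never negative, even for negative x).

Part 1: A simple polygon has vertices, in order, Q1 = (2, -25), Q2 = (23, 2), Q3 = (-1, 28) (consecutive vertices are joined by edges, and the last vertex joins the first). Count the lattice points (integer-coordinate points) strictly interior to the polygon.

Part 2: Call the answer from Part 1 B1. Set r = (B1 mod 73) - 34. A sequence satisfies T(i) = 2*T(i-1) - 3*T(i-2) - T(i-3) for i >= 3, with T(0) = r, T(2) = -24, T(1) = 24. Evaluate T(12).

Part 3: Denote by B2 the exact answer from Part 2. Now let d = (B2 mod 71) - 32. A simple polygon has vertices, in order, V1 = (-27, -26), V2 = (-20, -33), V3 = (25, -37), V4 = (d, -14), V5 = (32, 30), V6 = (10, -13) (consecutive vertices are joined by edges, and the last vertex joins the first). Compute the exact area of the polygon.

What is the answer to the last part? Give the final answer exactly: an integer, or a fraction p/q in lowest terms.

1191

Part 1: cross terms: (2*2 - 23*-25)=579, (23*28 - -1*2)=646, (-1*-25 - 2*28)=-31; twice the area = |1194| = 1194; area = 597; boundary points = 3 + 2 + 1 = 6; strictly interior points = area - boundary/2 + 1 = 595; answer 595
Part 2: B1 = 595; r = -23; T(3) = 2*(-24) - 3*(24) - 1*(-23) = -97; iterating: T(3)=-97, T(4)=-146, T(5)=23, T(6)=581, T(7)=1239, T(8)=712, T(9)=-2874, T(10)=-9123, T(11)=-10336, T(12)=9571; answer 9571
Part 3: B2 = 9571; d = 25; cross terms: (-27*-33 - -20*-26)=371, (-20*-37 - 25*-33)=1565, (25*-14 - 25*-37)=575, (25*30 - 32*-14)=1198, (32*-13 - 10*30)=-716, (10*-26 - -27*-13)=-611; twice the area = |2382| = 2382; area = 1191; answer 1191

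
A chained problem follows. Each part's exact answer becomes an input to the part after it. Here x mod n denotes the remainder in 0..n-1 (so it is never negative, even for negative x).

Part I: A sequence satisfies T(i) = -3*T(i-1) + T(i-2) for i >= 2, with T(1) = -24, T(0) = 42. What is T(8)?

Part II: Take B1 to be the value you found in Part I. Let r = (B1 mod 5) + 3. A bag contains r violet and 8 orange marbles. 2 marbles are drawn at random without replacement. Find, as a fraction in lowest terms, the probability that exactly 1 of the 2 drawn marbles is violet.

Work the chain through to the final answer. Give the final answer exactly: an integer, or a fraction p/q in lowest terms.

Part I: T(2) = -3*(-24) + 1*(42) = 114; iterating: T(2)=114, T(3)=-366, T(4)=1212, T(5)=-4002, T(6)=13218, T(7)=-43656, T(8)=144186; answer 144186
Part II: B1 = 144186; r = 4; total draws C(12,2) = 66; favorable C(4,1)*C(8,1) = 32; P = 16/33; answer 16/33

16/33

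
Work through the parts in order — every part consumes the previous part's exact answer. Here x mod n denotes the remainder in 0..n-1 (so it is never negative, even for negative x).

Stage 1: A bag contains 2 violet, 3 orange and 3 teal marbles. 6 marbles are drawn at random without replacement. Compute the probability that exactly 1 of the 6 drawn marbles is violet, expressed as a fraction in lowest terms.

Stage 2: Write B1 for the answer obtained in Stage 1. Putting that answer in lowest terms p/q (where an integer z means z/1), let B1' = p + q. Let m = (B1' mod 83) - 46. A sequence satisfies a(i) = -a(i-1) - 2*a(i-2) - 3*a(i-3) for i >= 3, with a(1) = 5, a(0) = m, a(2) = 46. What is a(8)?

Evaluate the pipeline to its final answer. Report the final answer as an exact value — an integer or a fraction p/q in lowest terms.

Stage 1: total draws C(8,6) = 28; favorable C(2,1)*C(6,5) = 12; P = 3/7; answer 3/7
Stage 2: B1 = 3/7; threaded value p + q = 10; m = -36; a(3) = -1*(46) - 2*(5) - 3*(-36) = 52; iterating: a(3)=52, a(4)=-159, a(5)=-83, a(6)=245, a(7)=398, a(8)=-639; answer -639

-639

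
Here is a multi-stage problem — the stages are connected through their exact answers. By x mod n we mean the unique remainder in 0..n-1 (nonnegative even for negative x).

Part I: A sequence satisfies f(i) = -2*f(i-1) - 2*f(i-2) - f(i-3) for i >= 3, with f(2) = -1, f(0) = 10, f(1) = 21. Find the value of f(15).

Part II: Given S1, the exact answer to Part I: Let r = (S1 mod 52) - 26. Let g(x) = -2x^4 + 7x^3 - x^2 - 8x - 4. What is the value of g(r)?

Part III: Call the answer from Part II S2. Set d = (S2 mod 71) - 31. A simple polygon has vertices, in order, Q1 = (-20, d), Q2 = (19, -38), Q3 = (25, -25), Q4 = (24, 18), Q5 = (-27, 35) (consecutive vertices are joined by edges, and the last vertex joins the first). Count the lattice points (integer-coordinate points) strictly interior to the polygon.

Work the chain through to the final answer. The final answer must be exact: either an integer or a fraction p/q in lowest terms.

1548

Part I: f(3) = -2*(-1) - 2*(21) - 1*(10) = -50; iterating: f(3)=-50, f(4)=81, f(5)=-61, f(6)=10, f(7)=21, f(8)=-1, f(9)=-50, f(10)=81, f(11)=-61, f(12)=10, f(13)=21, f(14)=-1, f(15)=-50; answer -50
Part II: S1 = -50; r = -24; -2*(-24)^4 + 7*(-24)^3 - 1*(-24)^2 - 8*(-24)^1 - 4 = (-663552) + (-96768) + (-576) + (192) + (-4) = -760708; answer -760708
Part III: S2 = -760708; d = 26; cross terms: (-20*-38 - 19*26)=266, (19*-25 - 25*-38)=475, (25*18 - 24*-25)=1050, (24*35 - -27*18)=1326, (-27*26 - -20*35)=-2; twice the area = |3115| = 3115; area = 3115/2; boundary points = 1 + 1 + 1 + 17 + 1 = 21; strictly interior points = area - boundary/2 + 1 = 1548; answer 1548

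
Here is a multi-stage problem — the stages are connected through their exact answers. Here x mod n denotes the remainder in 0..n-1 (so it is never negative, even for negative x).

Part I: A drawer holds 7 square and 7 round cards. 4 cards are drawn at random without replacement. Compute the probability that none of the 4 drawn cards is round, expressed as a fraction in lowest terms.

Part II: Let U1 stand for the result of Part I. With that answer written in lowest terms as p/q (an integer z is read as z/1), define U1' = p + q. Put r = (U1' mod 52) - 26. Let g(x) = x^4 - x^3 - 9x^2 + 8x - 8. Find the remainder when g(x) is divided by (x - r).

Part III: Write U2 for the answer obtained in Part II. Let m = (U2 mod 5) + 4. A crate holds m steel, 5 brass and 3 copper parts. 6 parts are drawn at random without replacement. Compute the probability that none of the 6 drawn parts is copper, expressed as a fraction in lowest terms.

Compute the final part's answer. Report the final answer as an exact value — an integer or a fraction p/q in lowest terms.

3/14

Part I: total draws C(14,4) = 1001; favorable C(7,4) = 35; P = 5/143; answer 5/143
Part II: U1 = 5/143; threaded value p + q = 148; r = 18; remainder = value at the root: 1*(18)^4 - 1*(18)^3 - 9*(18)^2 + 8*(18)^1 - 8 = (104976) + (-5832) + (-2916) + (144) + (-8) = 96364; answer 96364
Part III: U2 = 96364; m = 8; total draws C(16,6) = 8008; favorable C(13,6) = 1716; P = 3/14; answer 3/14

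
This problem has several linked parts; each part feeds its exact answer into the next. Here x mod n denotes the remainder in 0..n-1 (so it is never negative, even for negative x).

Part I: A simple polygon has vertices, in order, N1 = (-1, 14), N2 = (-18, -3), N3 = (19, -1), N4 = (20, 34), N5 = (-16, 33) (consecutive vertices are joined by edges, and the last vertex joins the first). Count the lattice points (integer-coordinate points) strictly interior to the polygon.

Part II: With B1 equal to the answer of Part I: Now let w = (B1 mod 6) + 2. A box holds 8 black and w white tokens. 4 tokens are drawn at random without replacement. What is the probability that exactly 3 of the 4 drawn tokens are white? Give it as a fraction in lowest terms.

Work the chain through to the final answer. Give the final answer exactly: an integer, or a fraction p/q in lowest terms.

8/39

Part I: cross terms: (-1*-3 - -18*14)=255, (-18*-1 - 19*-3)=75, (19*34 - 20*-1)=666, (20*33 - -16*34)=1204, (-16*14 - -1*33)=-191; twice the area = |2009| = 2009; area = 2009/2; boundary points = 17 + 1 + 1 + 1 + 1 = 21; strictly interior points = area - boundary/2 + 1 = 995; answer 995
Part II: B1 = 995; w = 7; total draws C(15,4) = 1365; favorable C(7,3)*C(8,1) = 280; P = 8/39; answer 8/39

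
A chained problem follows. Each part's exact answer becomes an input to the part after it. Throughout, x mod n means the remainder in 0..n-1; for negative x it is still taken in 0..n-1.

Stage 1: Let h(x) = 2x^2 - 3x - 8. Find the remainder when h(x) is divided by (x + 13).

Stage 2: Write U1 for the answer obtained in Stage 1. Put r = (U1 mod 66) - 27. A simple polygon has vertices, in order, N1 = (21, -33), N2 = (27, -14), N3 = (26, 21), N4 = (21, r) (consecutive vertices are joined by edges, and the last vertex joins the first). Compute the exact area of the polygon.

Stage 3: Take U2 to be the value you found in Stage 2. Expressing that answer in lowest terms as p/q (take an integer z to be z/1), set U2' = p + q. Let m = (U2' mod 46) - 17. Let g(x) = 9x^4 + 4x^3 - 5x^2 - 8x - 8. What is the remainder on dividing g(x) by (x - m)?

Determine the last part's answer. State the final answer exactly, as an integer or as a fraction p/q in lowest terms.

Stage 1: remainder = value at the root: 2*(-13)^2 - 3*(-13)^1 - 8 = (338) + (39) + (-8) = 369; answer 369
Stage 2: U1 = 369; r = 12; cross terms: (21*-14 - 27*-33)=597, (27*21 - 26*-14)=931, (26*12 - 21*21)=-129, (21*-33 - 21*12)=-945; twice the area = |454| = 454; area = 227; answer 227
Stage 3: U2 = 227; threaded value p + q = 228; m = 27; remainder = value at the root: 9*(27)^4 + 4*(27)^3 - 5*(27)^2 - 8*(27)^1 - 8 = (4782969) + (78732) + (-3645) + (-216) + (-8) = 4857832; answer 4857832

4857832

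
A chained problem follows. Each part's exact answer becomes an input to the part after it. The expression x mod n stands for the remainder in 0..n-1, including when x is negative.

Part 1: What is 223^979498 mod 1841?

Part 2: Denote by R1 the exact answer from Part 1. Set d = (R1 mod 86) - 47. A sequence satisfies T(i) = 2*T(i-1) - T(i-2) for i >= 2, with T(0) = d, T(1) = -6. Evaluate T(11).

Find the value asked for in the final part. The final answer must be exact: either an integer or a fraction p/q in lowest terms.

-426

Part 1: squarings mod 1841: 223^1=223, 223^2=22, 223^4=484, 223^8=449, 223^16=932, 223^32=1513, 223^64=806, 223^128=1604, 223^256=939, 223^512=1723, 223^1024=1037, 223^2048=225, 223^4096=918, 223^8192=1387, 223^16384=1765, 223^32768=253, 223^65536=1415, 223^131072=1058, 223^262144=36, 223^524288=1296; 223^979498 = 223^2 * 223^8 * 223^32 * 223^512 * 223^4096 * 223^8192 * 223^16384 * 223^32768 * 223^131072 * 223^262144 * 223^524288 = 169 (mod 1841); answer 169
Part 2: R1 = 169; d = 36; T(2) = 2*(-6) - 1*(36) = -48; iterating: T(2)=-48, T(3)=-90, T(4)=-132, T(5)=-174, T(6)=-216, T(7)=-258, T(8)=-300, T(9)=-342, T(10)=-384, T(11)=-426; answer -426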